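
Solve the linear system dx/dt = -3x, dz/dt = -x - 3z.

Coefficient matrix A = [[-3, 0], [-1, -3]].
Characteristic polynomial det(A - λI) = λ^2 + 6λ + 9 = 0.
Single eigenvalue λ = -3 with algebraic multiplicity 2.
Eigenvector v = (0,1); generalized eigenvector w with (A-λI)w=v is (-1,3).
General solution: e^(-3t)[c_1·v + c_2·(t·v + w)].

x(t) = -c_2e^(-3t), z(t) = c_1e^(-3t) + c_2te^(-3t) + 3c_2e^(-3t)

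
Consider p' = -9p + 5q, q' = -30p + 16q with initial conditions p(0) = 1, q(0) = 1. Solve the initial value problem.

Coefficient matrix A = [[-9, 5], [-30, 16]].
Characteristic polynomial det(A - λI) = λ^2 - 7λ + 6 = 0.
Eigenvalues λ = 6, 1.
For λ=6: (A-λI) row 1 is [-15, 5], so an eigenvector is (1, 3).
For λ=1: (A-λI) row 1 is [-10, 5], so an eigenvector is (1, 2).
General solution: c_1e^(6t)(1,3) + c_2e^(t)(1,2).
Applying p(0)=1, q(0)=1 gives c_1=-1, c_2=2.

p(t) = -e^(6t) + 2e^(t), q(t) = -3e^(6t) + 4e^(t)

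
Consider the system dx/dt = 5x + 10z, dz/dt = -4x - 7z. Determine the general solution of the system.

Coefficient matrix A = [[5, 10], [-4, -7]].
Characteristic polynomial det(A - λI) = λ^2 + 2λ + 5 = 0.
Eigenvalues λ = -1 ± 2i (complex conjugate pair).
For λ=-1+2i: an eigenvector is (-2,1) - i(-1,1) = (-2 + i, 1 - i).
A real fundamental pair from Re and Im of e^((-1+2i)t)v: X_1 = e^(-t)(cos(2t)·(-2,1) + sin(2t)·(-1,1)), X_2 = e^(-t)(sin(2t)·(-2,1) - cos(2t)·(-1,1)).
General solution: C_1X_1 + C_2X_2.

x(t) = -C_1e^(-t)sin(2t) - 2C_1e^(-t)cos(2t) - 2C_2e^(-t)sin(2t) + C_2e^(-t)cos(2t), z(t) = C_1e^(-t)sin(2t) + C_1e^(-t)cos(2t) + C_2e^(-t)sin(2t) - C_2e^(-t)cos(2t)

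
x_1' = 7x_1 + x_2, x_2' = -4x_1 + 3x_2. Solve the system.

Coefficient matrix A = [[7, 1], [-4, 3]].
Characteristic polynomial det(A - λI) = λ^2 - 10λ + 25 = 0.
Single eigenvalue λ = 5 with algebraic multiplicity 2.
Eigenvector v = (-1,2); generalized eigenvector w with (A-λI)w=v is (-2,3).
General solution: e^(5t)[C_1·v + C_2·(t·v + w)].

x_1(t) = -C_1e^(5t) - C_2te^(5t) - 2C_2e^(5t), x_2(t) = 2C_1e^(5t) + 2C_2te^(5t) + 3C_2e^(5t)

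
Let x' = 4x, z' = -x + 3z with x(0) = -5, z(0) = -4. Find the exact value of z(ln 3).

162

A = [[4,0],[-1,3]]; eigenvalues λ = 4, 3.
Eigenvectors: (-1,1) for λ=4, (0,1) for λ=3.
From the initial condition, c_1 = 5, c_2 = -9.
z(ln 3) = (5)(3^4)(1) + (-9)(3^3)(1) = 162.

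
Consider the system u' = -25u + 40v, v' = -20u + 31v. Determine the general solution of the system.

u(t) = -c_1e^(3t)sin(4t) + 3c_1e^(3t)cos(4t) + 3c_2e^(3t)sin(4t) + c_2e^(3t)cos(4t), v(t) = -c_1e^(3t)sin(4t) + 2c_1e^(3t)cos(4t) + 2c_2e^(3t)sin(4t) + c_2e^(3t)cos(4t)

Coefficient matrix A = [[-25, 40], [-20, 31]].
Characteristic polynomial det(A - λI) = λ^2 - 6λ + 25 = 0.
Eigenvalues λ = 3 ± 4i (complex conjugate pair).
For λ=3+4i: an eigenvector is (3,2) - i(-1,-1) = (3 + i, 2 + i).
A real fundamental pair from Re and Im of e^((3+4i)t)v: X_1 = e^(3t)(cos(4t)·(3,2) + sin(4t)·(-1,-1)), X_2 = e^(3t)(sin(4t)·(3,2) - cos(4t)·(-1,-1)).
General solution: c_1X_1 + c_2X_2.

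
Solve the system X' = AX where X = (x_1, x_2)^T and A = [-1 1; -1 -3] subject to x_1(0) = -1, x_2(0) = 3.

x_1(t) = 2te^(-2t) - e^(-2t), x_2(t) = -2te^(-2t) + 3e^(-2t)

Coefficient matrix A = [[-1, 1], [-1, -3]].
Characteristic polynomial det(A - λI) = λ^2 + 4λ + 4 = 0.
Single eigenvalue λ = -2 with algebraic multiplicity 2.
Eigenvector v = (-1,1); generalized eigenvector w with (A-λI)w=v is (-1,0).
General solution: e^(-2t)[C_1·v + C_2·(t·v + w)].
Applying x_1(0)=-1, x_2(0)=3 gives C_1=3, C_2=-2.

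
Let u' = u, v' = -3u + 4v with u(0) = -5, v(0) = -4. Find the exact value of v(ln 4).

236

A = [[1,0],[-3,4]]; eigenvalues λ = 4, 1.
Eigenvectors: (0,-1) for λ=4, (1,1) for λ=1.
From the initial condition, c_1 = -1, c_2 = -5.
v(ln 4) = (-1)(4^4)(-1) + (-5)(4^1)(1) = 236.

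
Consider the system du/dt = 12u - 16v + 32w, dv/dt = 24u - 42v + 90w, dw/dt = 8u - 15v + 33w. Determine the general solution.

Coefficient matrix A = [[12, -16, 32], [24, -42, 90], [8, -15, 33]].
det(A - λI) = 0 gives eigenvalues λ = 4, -4, 3.
For λ=4: eigenvector (2,3,1).
For λ=-4: eigenvector (1,3,1).
For λ=3: eigenvector (0,2,1).
General solution: c_1e^(4t)(2,3,1) + c_2e^(-4t)(1,3,1) + c_3e^(3t)(0,2,1).

u(t) = 2c_1e^(4t) + c_2e^(-4t), v(t) = 3c_1e^(4t) + 3c_2e^(-4t) + 2c_3e^(3t), w(t) = c_1e^(4t) + c_2e^(-4t) + c_3e^(3t)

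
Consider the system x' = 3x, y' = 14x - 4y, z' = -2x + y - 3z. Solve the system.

x(t) = c_1e^(3t), y(t) = 2c_1e^(3t) - c_2e^(-4t), z(t) = c_2e^(-4t) + c_3e^(-3t)

Coefficient matrix A = [[3, 0, 0], [14, -4, 0], [-2, 1, -3]].
det(A - λI) = 0 gives eigenvalues λ = 3, -4, -3.
For λ=3: eigenvector (1,2,0).
For λ=-4: eigenvector (0,-1,1).
For λ=-3: eigenvector (0,0,1).
General solution: c_1e^(3t)(1,2,0) + c_2e^(-4t)(0,-1,1) + c_3e^(-3t)(0,0,1).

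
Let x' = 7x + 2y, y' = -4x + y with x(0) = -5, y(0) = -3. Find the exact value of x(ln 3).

A = [[7,2],[-4,1]]; eigenvalues λ = 5, 3.
Eigenvectors: (1,-1) for λ=5, (1,-2) for λ=3.
From the initial condition, c_1 = -13, c_2 = 8.
x(ln 3) = (-13)(3^5)(1) + (8)(3^3)(1) = -2943.

-2943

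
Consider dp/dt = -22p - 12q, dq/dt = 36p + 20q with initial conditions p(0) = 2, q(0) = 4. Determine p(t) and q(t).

p(t) = -14e^(2t) + 16e^(-4t), q(t) = 28e^(2t) - 24e^(-4t)

Coefficient matrix A = [[-22, -12], [36, 20]].
Characteristic polynomial det(A - λI) = λ^2 + 2λ - 8 = 0.
Eigenvalues λ = -4, 2.
For λ=-4: (A-λI) row 1 is [-18, -12], so an eigenvector is (-2, 3).
For λ=2: (A-λI) row 1 is [-24, -12], so an eigenvector is (-1, 2).
General solution: K_1e^(-4t)(-2,3) + K_2e^(2t)(-1,2).
Applying p(0)=2, q(0)=4 gives K_1=-8, K_2=14.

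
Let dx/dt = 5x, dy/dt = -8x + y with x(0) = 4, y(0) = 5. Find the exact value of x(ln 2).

128

A = [[5,0],[-8,1]]; eigenvalues λ = 5, 1.
Eigenvectors: (1,-2) for λ=5, (0,-1) for λ=1.
From the initial condition, c_1 = 4, c_2 = -13.
x(ln 2) = (4)(2^5)(1) + (-13)(2^1)(0) = 128.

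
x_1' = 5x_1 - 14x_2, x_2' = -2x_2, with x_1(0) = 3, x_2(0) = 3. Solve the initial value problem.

Coefficient matrix A = [[5, -14], [0, -2]].
Characteristic polynomial det(A - λI) = λ^2 - 3λ - 10 = 0.
Eigenvalues λ = 5, -2.
For λ=5: (A-λI) row 1 is [0, -14], so an eigenvector is (1, 0).
For λ=-2: (A-λI) row 1 is [7, -14], so an eigenvector is (2, 1).
General solution: c_1e^(5t)(1,0) + c_2e^(-2t)(2,1).
Applying x_1(0)=3, x_2(0)=3 gives c_1=-3, c_2=3.

x_1(t) = -3e^(5t) + 6e^(-2t), x_2(t) = 3e^(-2t)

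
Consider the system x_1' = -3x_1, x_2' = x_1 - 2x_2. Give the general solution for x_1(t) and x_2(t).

Coefficient matrix A = [[-3, 0], [1, -2]].
Characteristic polynomial det(A - λI) = λ^2 + 5λ + 6 = 0.
Eigenvalues λ = -3, -2.
For λ=-3: (A-λI) row 2 is [1, 1], so an eigenvector is (1, -1).
For λ=-2: (A-λI) row 1 is [-1, 0], so an eigenvector is (0, -1).
General solution: K_1e^(-3t)(1,-1) + K_2e^(-2t)(0,-1).

x_1(t) = K_1e^(-3t), x_2(t) = -K_1e^(-3t) - K_2e^(-2t)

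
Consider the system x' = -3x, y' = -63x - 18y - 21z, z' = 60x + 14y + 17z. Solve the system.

Coefficient matrix A = [[-3, 0, 0], [-63, -18, -21], [60, 14, 17]].
det(A - λI) = 0 gives eigenvalues λ = -3, -4, 3.
For λ=-3: eigenvector (1,0,-3).
For λ=-4: eigenvector (0,3,-2).
For λ=3: eigenvector (0,-1,1).
General solution: K_1e^(-3t)(1,0,-3) + K_2e^(-4t)(0,3,-2) + K_3e^(3t)(0,-1,1).

x(t) = K_1e^(-3t), y(t) = 3K_2e^(-4t) - K_3e^(3t), z(t) = -3K_1e^(-3t) - 2K_2e^(-4t) + K_3e^(3t)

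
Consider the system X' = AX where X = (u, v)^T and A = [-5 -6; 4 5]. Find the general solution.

u(t) = 3K_1e^(-t) + K_2e^(t), v(t) = -2K_1e^(-t) - K_2e^(t)

Coefficient matrix A = [[-5, -6], [4, 5]].
Characteristic polynomial det(A - λI) = λ^2 - 1 = 0.
Eigenvalues λ = -1, 1.
For λ=-1: (A-λI) row 1 is [-4, -6], so an eigenvector is (3, -2).
For λ=1: (A-λI) row 1 is [-6, -6], so an eigenvector is (1, -1).
General solution: K_1e^(-t)(3,-2) + K_2e^(t)(1,-1).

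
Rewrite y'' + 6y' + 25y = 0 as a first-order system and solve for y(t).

y(t) = C_1e^(-3t)cos(4t) + C_2e^(-3t)sin(4t)

Let x_1 = y, x_2 = y'. Then x_1' = x_2 and x_2' = -25x_1 - 6x_2.
A = [[0,1],[-25,-6]]; det(A-λI) = λ^2 + 6λ + 25.
Eigenvalues λ = -3 ± 4i.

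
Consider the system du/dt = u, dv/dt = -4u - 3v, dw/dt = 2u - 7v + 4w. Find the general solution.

Coefficient matrix A = [[1, 0, 0], [-4, -3, 0], [2, -7, 4]].
det(A - λI) = 0 gives eigenvalues λ = 1, -3, 4.
For λ=1: eigenvector (1,-1,-3).
For λ=-3: eigenvector (0,1,1).
For λ=4: eigenvector (0,0,1).
General solution: K_1e^(t)(1,-1,-3) + K_2e^(-3t)(0,1,1) + K_3e^(4t)(0,0,1).

u(t) = K_1e^(t), v(t) = -K_1e^(t) + K_2e^(-3t), w(t) = -3K_1e^(t) + K_2e^(-3t) + K_3e^(4t)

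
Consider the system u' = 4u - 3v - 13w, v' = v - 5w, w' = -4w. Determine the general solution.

Coefficient matrix A = [[4, -3, -13], [0, 1, -5], [0, 0, -4]].
det(A - λI) = 0 gives eigenvalues λ = 4, -4, 1.
For λ=4: eigenvector (1,0,0).
For λ=-4: eigenvector (2,1,1).
For λ=1: eigenvector (1,1,0).
General solution: c_1e^(4t)(1,0,0) + c_2e^(-4t)(2,1,1) + c_3e^(t)(1,1,0).

u(t) = c_1e^(4t) + 2c_2e^(-4t) + c_3e^(t), v(t) = c_2e^(-4t) + c_3e^(t), w(t) = c_2e^(-4t)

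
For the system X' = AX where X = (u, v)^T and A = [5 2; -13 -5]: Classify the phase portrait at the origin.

center

A = [[5,2],[-13,-5]]; det(A-λI) = λ^2 + 1.
λ = 0 ± i: zero real part.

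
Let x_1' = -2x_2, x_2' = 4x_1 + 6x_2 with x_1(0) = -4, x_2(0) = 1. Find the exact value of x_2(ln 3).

A = [[0,-2],[4,6]]; eigenvalues λ = 2, 4.
Eigenvectors: (1,-1) for λ=2, (-1,2) for λ=4.
From the initial condition, c_1 = -7, c_2 = -3.
x_2(ln 3) = (-7)(3^2)(-1) + (-3)(3^4)(2) = -423.

-423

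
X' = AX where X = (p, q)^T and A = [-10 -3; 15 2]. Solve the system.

Coefficient matrix A = [[-10, -3], [15, 2]].
Characteristic polynomial det(A - λI) = λ^2 + 8λ + 25 = 0.
Eigenvalues λ = -4 ± 3i (complex conjugate pair).
For λ=-4+3i: an eigenvector is (0,1) - i(-1,2) = (0 + i, 1 - 2i).
A real fundamental pair from Re and Im of e^((-4+3i)t)v: X_1 = e^(-4t)(cos(3t)·(0,1) + sin(3t)·(-1,2)), X_2 = e^(-4t)(sin(3t)·(0,1) - cos(3t)·(-1,2)).
General solution: C_1X_1 + C_2X_2.

p(t) = -C_1e^(-4t)sin(3t) + C_2e^(-4t)cos(3t), q(t) = 2C_1e^(-4t)sin(3t) + C_1e^(-4t)cos(3t) + C_2e^(-4t)sin(3t) - 2C_2e^(-4t)cos(3t)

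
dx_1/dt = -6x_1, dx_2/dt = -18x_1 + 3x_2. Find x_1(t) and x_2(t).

Coefficient matrix A = [[-6, 0], [-18, 3]].
Characteristic polynomial det(A - λI) = λ^2 + 3λ - 18 = 0.
Eigenvalues λ = -6, 3.
For λ=-6: (A-λI) row 2 is [-18, 9], so an eigenvector is (1, 2).
For λ=3: (A-λI) row 1 is [-9, 0], so an eigenvector is (0, -1).
General solution: K_1e^(-6t)(1,2) + K_2e^(3t)(0,-1).

x_1(t) = K_1e^(-6t), x_2(t) = 2K_1e^(-6t) - K_2e^(3t)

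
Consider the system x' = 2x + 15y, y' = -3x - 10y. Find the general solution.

Coefficient matrix A = [[2, 15], [-3, -10]].
Characteristic polynomial det(A - λI) = λ^2 + 8λ + 25 = 0.
Eigenvalues λ = -4 ± 3i (complex conjugate pair).
For λ=-4+3i: an eigenvector is (-2,1) - i(1,0) = (-2 - i, 1).
A real fundamental pair from Re and Im of e^((-4+3i)t)v: X_1 = e^(-4t)(cos(3t)·(-2,1) + sin(3t)·(1,0)), X_2 = e^(-4t)(sin(3t)·(-2,1) - cos(3t)·(1,0)).
General solution: K_1X_1 + K_2X_2.

x(t) = K_1e^(-4t)sin(3t) - 2K_1e^(-4t)cos(3t) - 2K_2e^(-4t)sin(3t) - K_2e^(-4t)cos(3t), y(t) = K_1e^(-4t)cos(3t) + K_2e^(-4t)sin(3t)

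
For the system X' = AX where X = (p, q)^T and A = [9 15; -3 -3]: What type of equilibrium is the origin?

unstable spiral

A = [[9,15],[-3,-3]]; det(A-λI) = λ^2 - 6λ + 18.
λ = 3 ± 3i: positive real part.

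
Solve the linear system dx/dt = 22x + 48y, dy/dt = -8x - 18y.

x(t) = 2K_1e^(-2t) - 3K_2e^(6t), y(t) = -K_1e^(-2t) + K_2e^(6t)

Coefficient matrix A = [[22, 48], [-8, -18]].
Characteristic polynomial det(A - λI) = λ^2 - 4λ - 12 = 0.
Eigenvalues λ = -2, 6.
For λ=-2: (A-λI) row 1 is [24, 48], so an eigenvector is (2, -1).
For λ=6: (A-λI) row 1 is [16, 48], so an eigenvector is (-3, 1).
General solution: K_1e^(-2t)(2,-1) + K_2e^(6t)(-3,1).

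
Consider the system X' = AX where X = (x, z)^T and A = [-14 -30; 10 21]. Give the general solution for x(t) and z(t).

x(t) = 3C_1e^(6t) + 2C_2e^(t), z(t) = -2C_1e^(6t) - C_2e^(t)

Coefficient matrix A = [[-14, -30], [10, 21]].
Characteristic polynomial det(A - λI) = λ^2 - 7λ + 6 = 0.
Eigenvalues λ = 6, 1.
For λ=6: (A-λI) row 1 is [-20, -30], so an eigenvector is (3, -2).
For λ=1: (A-λI) row 1 is [-15, -30], so an eigenvector is (2, -1).
General solution: C_1e^(6t)(3,-2) + C_2e^(t)(2,-1).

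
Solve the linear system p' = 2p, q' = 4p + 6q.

Coefficient matrix A = [[2, 0], [4, 6]].
Characteristic polynomial det(A - λI) = λ^2 - 8λ + 12 = 0.
Eigenvalues λ = 6, 2.
For λ=6: (A-λI) row 1 is [-4, 0], so an eigenvector is (0, 1).
For λ=2: (A-λI) row 2 is [4, 4], so an eigenvector is (1, -1).
General solution: C_1e^(6t)(0,1) + C_2e^(2t)(1,-1).

p(t) = C_2e^(2t), q(t) = C_1e^(6t) - C_2e^(2t)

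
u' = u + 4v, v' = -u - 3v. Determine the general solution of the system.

u(t) = 2K_1e^(-t) + 2K_2te^(-t) + 3K_2e^(-t), v(t) = -K_1e^(-t) - K_2te^(-t) - K_2e^(-t)

Coefficient matrix A = [[1, 4], [-1, -3]].
Characteristic polynomial det(A - λI) = λ^2 + 2λ + 1 = 0.
Single eigenvalue λ = -1 with algebraic multiplicity 2.
Eigenvector v = (2,-1); generalized eigenvector w with (A-λI)w=v is (3,-1).
General solution: e^(-t)[K_1·v + K_2·(t·v + w)].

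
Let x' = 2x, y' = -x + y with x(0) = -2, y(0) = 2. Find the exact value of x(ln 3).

A = [[2,0],[-1,1]]; eigenvalues λ = 2, 1.
Eigenvectors: (1,-1) for λ=2, (0,-1) for λ=1.
From the initial condition, c_1 = -2, c_2 = 0.
x(ln 3) = (-2)(3^2)(1) + (0)(3^1)(0) = -18.

-18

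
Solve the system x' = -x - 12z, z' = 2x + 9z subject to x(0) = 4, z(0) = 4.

x(t) = -32e^(5t) + 36e^(3t), z(t) = 16e^(5t) - 12e^(3t)

Coefficient matrix A = [[-1, -12], [2, 9]].
Characteristic polynomial det(A - λI) = λ^2 - 8λ + 15 = 0.
Eigenvalues λ = 3, 5.
For λ=3: (A-λI) row 1 is [-4, -12], so an eigenvector is (-3, 1).
For λ=5: (A-λI) row 1 is [-6, -12], so an eigenvector is (-2, 1).
General solution: C_1e^(3t)(-3,1) + C_2e^(5t)(-2,1).
Applying x(0)=4, z(0)=4 gives C_1=-12, C_2=16.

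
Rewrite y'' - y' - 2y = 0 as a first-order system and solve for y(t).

y(t) = K_1e^(-t) + K_2e^(2t)

Let x_1 = y, x_2 = y'. Then x_1' = x_2 and x_2' = 2x_1 + x_2.
A = [[0,1],[2,1]]; det(A-λI) = λ^2 - λ - 2.
Eigenvalues λ = -1, 2 with eigenvectors (1,-1), (1,2).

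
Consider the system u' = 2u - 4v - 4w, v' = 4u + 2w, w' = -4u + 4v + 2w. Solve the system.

Coefficient matrix A = [[2, -4, -4], [4, 0, 2], [-4, 4, 2]].
det(A - λI) = 0 gives eigenvalues λ = -2, 4, 2.
For λ=-2: eigenvector (0,-1,1).
For λ=4: eigenvector (-2,-1,2).
For λ=2: eigenvector (1,1,-1).
General solution: K_1e^(-2t)(0,-1,1) + K_2e^(4t)(-2,-1,2) + K_3e^(2t)(1,1,-1).

u(t) = -2K_2e^(4t) + K_3e^(2t), v(t) = -K_1e^(-2t) - K_2e^(4t) + K_3e^(2t), w(t) = K_1e^(-2t) + 2K_2e^(4t) - K_3e^(2t)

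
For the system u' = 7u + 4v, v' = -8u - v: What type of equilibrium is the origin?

unstable spiral

A = [[7,4],[-8,-1]]; det(A-λI) = λ^2 - 6λ + 25.
λ = 3 ± 4i: positive real part.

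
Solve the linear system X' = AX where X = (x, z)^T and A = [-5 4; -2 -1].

x(t) = -C_1e^(-3t)sin(2t) + C_1e^(-3t)cos(2t) + C_2e^(-3t)sin(2t) + C_2e^(-3t)cos(2t), z(t) = -C_1e^(-3t)sin(2t) + C_2e^(-3t)cos(2t)

Coefficient matrix A = [[-5, 4], [-2, -1]].
Characteristic polynomial det(A - λI) = λ^2 + 6λ + 13 = 0.
Eigenvalues λ = -3 ± 2i (complex conjugate pair).
For λ=-3+2i: an eigenvector is (1,0) - i(-1,-1) = (1 + i, 0 + i).
A real fundamental pair from Re and Im of e^((-3+2i)t)v: X_1 = e^(-3t)(cos(2t)·(1,0) + sin(2t)·(-1,-1)), X_2 = e^(-3t)(sin(2t)·(1,0) - cos(2t)·(-1,-1)).
General solution: C_1X_1 + C_2X_2.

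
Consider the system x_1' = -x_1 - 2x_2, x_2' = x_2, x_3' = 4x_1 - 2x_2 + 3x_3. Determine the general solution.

Coefficient matrix A = [[-1, -2, 0], [0, 1, 0], [4, -2, 3]].
det(A - λI) = 0 gives eigenvalues λ = -1, 1, 3.
For λ=-1: eigenvector (1,0,-1).
For λ=1: eigenvector (-1,1,3).
For λ=3: eigenvector (0,0,1).
General solution: K_1e^(-t)(1,0,-1) + K_2e^(t)(-1,1,3) + K_3e^(3t)(0,0,1).

x_1(t) = K_1e^(-t) - K_2e^(t), x_2(t) = K_2e^(t), x_3(t) = -K_1e^(-t) + 3K_2e^(t) + K_3e^(3t)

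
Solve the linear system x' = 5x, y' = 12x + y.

Coefficient matrix A = [[5, 0], [12, 1]].
Characteristic polynomial det(A - λI) = λ^2 - 6λ + 5 = 0.
Eigenvalues λ = 5, 1.
For λ=5: (A-λI) row 2 is [12, -4], so an eigenvector is (-1, -3).
For λ=1: (A-λI) row 1 is [4, 0], so an eigenvector is (0, 1).
General solution: C_1e^(5t)(-1,-3) + C_2e^(t)(0,1).

x(t) = -C_1e^(5t), y(t) = -3C_1e^(5t) + C_2e^(t)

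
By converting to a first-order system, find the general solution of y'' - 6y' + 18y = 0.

Let x_1 = y, x_2 = y'. Then x_1' = x_2 and x_2' = -18x_1 + 6x_2.
A = [[0,1],[-18,6]]; det(A-λI) = λ^2 - 6λ + 18.
Eigenvalues λ = 3 ± 3i.

y(t) = c_1e^(3t)cos(3t) + c_2e^(3t)sin(3t)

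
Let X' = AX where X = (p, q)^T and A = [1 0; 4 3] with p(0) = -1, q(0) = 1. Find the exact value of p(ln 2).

A = [[1,0],[4,3]]; eigenvalues λ = 3, 1.
Eigenvectors: (0,-1) for λ=3, (1,-2) for λ=1.
From the initial condition, c_1 = 1, c_2 = -1.
p(ln 2) = (1)(2^3)(0) + (-1)(2^1)(1) = -2.

-2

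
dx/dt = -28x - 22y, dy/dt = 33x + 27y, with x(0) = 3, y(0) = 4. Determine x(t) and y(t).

Coefficient matrix A = [[-28, -22], [33, 27]].
Characteristic polynomial det(A - λI) = λ^2 + λ - 30 = 0.
Eigenvalues λ = -6, 5.
For λ=-6: (A-λI) row 1 is [-22, -22], so an eigenvector is (1, -1).
For λ=5: (A-λI) row 1 is [-33, -22], so an eigenvector is (-2, 3).
General solution: C_1e^(-6t)(1,-1) + C_2e^(5t)(-2,3).
Applying x(0)=3, y(0)=4 gives C_1=17, C_2=7.

x(t) = -14e^(5t) + 17e^(-6t), y(t) = 21e^(5t) - 17e^(-6t)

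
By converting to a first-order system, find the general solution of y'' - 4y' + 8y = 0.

y(t) = K_1e^(2t)cos(2t) + K_2e^(2t)sin(2t)

Let x_1 = y, x_2 = y'. Then x_1' = x_2 and x_2' = -8x_1 + 4x_2.
A = [[0,1],[-8,4]]; det(A-λI) = λ^2 - 4λ + 8.
Eigenvalues λ = 2 ± 2i.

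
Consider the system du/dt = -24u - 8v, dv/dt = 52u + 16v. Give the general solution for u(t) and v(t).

Coefficient matrix A = [[-24, -8], [52, 16]].
Characteristic polynomial det(A - λI) = λ^2 + 8λ + 32 = 0.
Eigenvalues λ = -4 ± 4i (complex conjugate pair).
For λ=-4+4i: an eigenvector is (1,-3) - i(1,-2) = (1 - i, -3 + 2i).
A real fundamental pair from Re and Im of e^((-4+4i)t)v: X_1 = e^(-4t)(cos(4t)·(1,-3) + sin(4t)·(1,-2)), X_2 = e^(-4t)(sin(4t)·(1,-3) - cos(4t)·(1,-2)).
General solution: K_1X_1 + K_2X_2.

u(t) = K_1e^(-4t)sin(4t) + K_1e^(-4t)cos(4t) + K_2e^(-4t)sin(4t) - K_2e^(-4t)cos(4t), v(t) = -2K_1e^(-4t)sin(4t) - 3K_1e^(-4t)cos(4t) - 3K_2e^(-4t)sin(4t) + 2K_2e^(-4t)cos(4t)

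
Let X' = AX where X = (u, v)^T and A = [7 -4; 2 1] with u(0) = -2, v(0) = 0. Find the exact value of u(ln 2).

-112

A = [[7,-4],[2,1]]; eigenvalues λ = 5, 3.
Eigenvectors: (2,1) for λ=5, (-1,-1) for λ=3.
From the initial condition, c_1 = -2, c_2 = -2.
u(ln 2) = (-2)(2^5)(2) + (-2)(2^3)(-1) = -112.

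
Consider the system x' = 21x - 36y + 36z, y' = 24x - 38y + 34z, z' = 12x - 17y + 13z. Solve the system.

x(t) = -3c_1e^(-3t) + 2c_3e^(3t), y(t) = -4c_1e^(-3t) + c_2e^(-4t) + 2c_3e^(3t), z(t) = -2c_1e^(-3t) + c_2e^(-4t) + c_3e^(3t)

Coefficient matrix A = [[21, -36, 36], [24, -38, 34], [12, -17, 13]].
det(A - λI) = 0 gives eigenvalues λ = -3, -4, 3.
For λ=-3: eigenvector (-3,-4,-2).
For λ=-4: eigenvector (0,1,1).
For λ=3: eigenvector (2,2,1).
General solution: c_1e^(-3t)(-3,-4,-2) + c_2e^(-4t)(0,1,1) + c_3e^(3t)(2,2,1).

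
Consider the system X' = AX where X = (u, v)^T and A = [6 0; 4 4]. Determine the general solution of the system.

Coefficient matrix A = [[6, 0], [4, 4]].
Characteristic polynomial det(A - λI) = λ^2 - 10λ + 24 = 0.
Eigenvalues λ = 6, 4.
For λ=6: (A-λI) row 2 is [4, -2], so an eigenvector is (-1, -2).
For λ=4: (A-λI) row 1 is [2, 0], so an eigenvector is (0, 1).
General solution: c_1e^(6t)(-1,-2) + c_2e^(4t)(0,1).

u(t) = -c_1e^(6t), v(t) = -2c_1e^(6t) + c_2e^(4t)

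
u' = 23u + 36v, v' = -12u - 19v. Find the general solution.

Coefficient matrix A = [[23, 36], [-12, -19]].
Characteristic polynomial det(A - λI) = λ^2 - 4λ - 5 = 0.
Eigenvalues λ = -1, 5.
For λ=-1: (A-λI) row 1 is [24, 36], so an eigenvector is (-3, 2).
For λ=5: (A-λI) row 1 is [18, 36], so an eigenvector is (2, -1).
General solution: K_1e^(-t)(-3,2) + K_2e^(5t)(2,-1).

u(t) = -3K_1e^(-t) + 2K_2e^(5t), v(t) = 2K_1e^(-t) - K_2e^(5t)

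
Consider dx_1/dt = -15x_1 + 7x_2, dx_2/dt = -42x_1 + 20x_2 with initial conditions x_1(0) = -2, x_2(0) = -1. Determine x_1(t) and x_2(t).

Coefficient matrix A = [[-15, 7], [-42, 20]].
Characteristic polynomial det(A - λI) = λ^2 - 5λ - 6 = 0.
Eigenvalues λ = 6, -1.
For λ=6: (A-λI) row 1 is [-21, 7], so an eigenvector is (1, 3).
For λ=-1: (A-λI) row 1 is [-14, 7], so an eigenvector is (1, 2).
General solution: K_1e^(6t)(1,3) + K_2e^(-t)(1,2).
Applying x_1(0)=-2, x_2(0)=-1 gives K_1=3, K_2=-5.

x_1(t) = 3e^(6t) - 5e^(-t), x_2(t) = 9e^(6t) - 10e^(-t)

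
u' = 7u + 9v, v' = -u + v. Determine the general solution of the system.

u(t) = -3c_1e^(4t) - 3c_2te^(4t) - c_2e^(4t), v(t) = c_1e^(4t) + c_2te^(4t)

Coefficient matrix A = [[7, 9], [-1, 1]].
Characteristic polynomial det(A - λI) = λ^2 - 8λ + 16 = 0.
Single eigenvalue λ = 4 with algebraic multiplicity 2.
Eigenvector v = (-3,1); generalized eigenvector w with (A-λI)w=v is (-1,0).
General solution: e^(4t)[c_1·v + c_2·(t·v + w)].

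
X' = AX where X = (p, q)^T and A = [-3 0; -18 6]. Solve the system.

Coefficient matrix A = [[-3, 0], [-18, 6]].
Characteristic polynomial det(A - λI) = λ^2 - 3λ - 18 = 0.
Eigenvalues λ = -3, 6.
For λ=-3: (A-λI) row 2 is [-18, 9], so an eigenvector is (1, 2).
For λ=6: (A-λI) row 1 is [-9, 0], so an eigenvector is (0, 1).
General solution: c_1e^(-3t)(1,2) + c_2e^(6t)(0,1).

p(t) = c_1e^(-3t), q(t) = 2c_1e^(-3t) + c_2e^(6t)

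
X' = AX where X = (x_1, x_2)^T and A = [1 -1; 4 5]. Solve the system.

Coefficient matrix A = [[1, -1], [4, 5]].
Characteristic polynomial det(A - λI) = λ^2 - 6λ + 9 = 0.
Single eigenvalue λ = 3 with algebraic multiplicity 2.
Eigenvector v = (-1,2); generalized eigenvector w with (A-λI)w=v is (0,1).
General solution: e^(3t)[C_1·v + C_2·(t·v + w)].

x_1(t) = -C_1e^(3t) - C_2te^(3t), x_2(t) = 2C_1e^(3t) + 2C_2te^(3t) + C_2e^(3t)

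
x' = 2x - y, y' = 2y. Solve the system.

Coefficient matrix A = [[2, -1], [0, 2]].
Characteristic polynomial det(A - λI) = λ^2 - 4λ + 4 = 0.
Single eigenvalue λ = 2 with algebraic multiplicity 2.
Eigenvector v = (1,0); generalized eigenvector w with (A-λI)w=v is (1,-1).
General solution: e^(2t)[c_1·v + c_2·(t·v + w)].

x(t) = c_1e^(2t) + c_2te^(2t) + c_2e^(2t), y(t) = -c_2e^(2t)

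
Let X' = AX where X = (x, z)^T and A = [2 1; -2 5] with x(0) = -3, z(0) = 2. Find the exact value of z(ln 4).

A = [[2,1],[-2,5]]; eigenvalues λ = 4, 3.
Eigenvectors: (-1,-2) for λ=4, (-1,-1) for λ=3.
From the initial condition, c_1 = -5, c_2 = 8.
z(ln 4) = (-5)(4^4)(-2) + (8)(4^3)(-1) = 2048.

2048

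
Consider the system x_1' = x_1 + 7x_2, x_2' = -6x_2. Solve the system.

Coefficient matrix A = [[1, 7], [0, -6]].
Characteristic polynomial det(A - λI) = λ^2 + 5λ - 6 = 0.
Eigenvalues λ = -6, 1.
For λ=-6: (A-λI) row 1 is [7, 7], so an eigenvector is (-1, 1).
For λ=1: (A-λI) row 1 is [0, 7], so an eigenvector is (-1, 0).
General solution: C_1e^(-6t)(-1,1) + C_2e^(t)(-1,0).

x_1(t) = -C_1e^(-6t) - C_2e^(t), x_2(t) = C_1e^(-6t)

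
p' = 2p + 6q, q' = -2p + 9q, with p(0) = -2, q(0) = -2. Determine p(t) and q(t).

Coefficient matrix A = [[2, 6], [-2, 9]].
Characteristic polynomial det(A - λI) = λ^2 - 11λ + 30 = 0.
Eigenvalues λ = 6, 5.
For λ=6: (A-λI) row 1 is [-4, 6], so an eigenvector is (3, 2).
For λ=5: (A-λI) row 1 is [-3, 6], so an eigenvector is (2, 1).
General solution: C_1e^(6t)(3,2) + C_2e^(5t)(2,1).
Applying p(0)=-2, q(0)=-2 gives C_1=-2, C_2=2.

p(t) = -6e^(6t) + 4e^(5t), q(t) = -4e^(6t) + 2e^(5t)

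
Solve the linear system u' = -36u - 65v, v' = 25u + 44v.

Coefficient matrix A = [[-36, -65], [25, 44]].
Characteristic polynomial det(A - λI) = λ^2 - 8λ + 41 = 0.
Eigenvalues λ = 4 ± 5i (complex conjugate pair).
For λ=4+5i: an eigenvector is (-3,2) - i(-2,1) = (-3 + 2i, 2 - i).
A real fundamental pair from Re and Im of e^((4+5i)t)v: X_1 = e^(4t)(cos(5t)·(-3,2) + sin(5t)·(-2,1)), X_2 = e^(4t)(sin(5t)·(-3,2) - cos(5t)·(-2,1)).
General solution: c_1X_1 + c_2X_2.

u(t) = -2c_1e^(4t)sin(5t) - 3c_1e^(4t)cos(5t) - 3c_2e^(4t)sin(5t) + 2c_2e^(4t)cos(5t), v(t) = c_1e^(4t)sin(5t) + 2c_1e^(4t)cos(5t) + 2c_2e^(4t)sin(5t) - c_2e^(4t)cos(5t)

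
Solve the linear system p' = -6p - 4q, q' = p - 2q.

Coefficient matrix A = [[-6, -4], [1, -2]].
Characteristic polynomial det(A - λI) = λ^2 + 8λ + 16 = 0.
Single eigenvalue λ = -4 with algebraic multiplicity 2.
Eigenvector v = (2,-1); generalized eigenvector w with (A-λI)w=v is (-3,1).
General solution: e^(-4t)[K_1·v + K_2·(t·v + w)].

p(t) = 2K_1e^(-4t) + 2K_2te^(-4t) - 3K_2e^(-4t), q(t) = -K_1e^(-4t) - K_2te^(-4t) + K_2e^(-4t)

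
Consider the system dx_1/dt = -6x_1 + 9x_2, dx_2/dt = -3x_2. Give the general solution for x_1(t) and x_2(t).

Coefficient matrix A = [[-6, 9], [0, -3]].
Characteristic polynomial det(A - λI) = λ^2 + 9λ + 18 = 0.
Eigenvalues λ = -6, -3.
For λ=-6: (A-λI) row 1 is [0, 9], so an eigenvector is (1, 0).
For λ=-3: (A-λI) row 1 is [-3, 9], so an eigenvector is (-3, -1).
General solution: C_1e^(-6t)(1,0) + C_2e^(-3t)(-3,-1).

x_1(t) = C_1e^(-6t) - 3C_2e^(-3t), x_2(t) = -C_2e^(-3t)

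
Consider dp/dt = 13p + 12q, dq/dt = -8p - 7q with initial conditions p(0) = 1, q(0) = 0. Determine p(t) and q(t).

Coefficient matrix A = [[13, 12], [-8, -7]].
Characteristic polynomial det(A - λI) = λ^2 - 6λ + 5 = 0.
Eigenvalues λ = 1, 5.
For λ=1: (A-λI) row 1 is [12, 12], so an eigenvector is (-1, 1).
For λ=5: (A-λI) row 1 is [8, 12], so an eigenvector is (3, -2).
General solution: C_1e^(t)(-1,1) + C_2e^(5t)(3,-2).
Applying p(0)=1, q(0)=0 gives C_1=2, C_2=1.

p(t) = 3e^(5t) - 2e^(t), q(t) = -2e^(5t) + 2e^(t)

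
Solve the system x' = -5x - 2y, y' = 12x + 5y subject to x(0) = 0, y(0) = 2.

Coefficient matrix A = [[-5, -2], [12, 5]].
Characteristic polynomial det(A - λI) = λ^2 - 1 = 0.
Eigenvalues λ = 1, -1.
For λ=1: (A-λI) row 1 is [-6, -2], so an eigenvector is (-1, 3).
For λ=-1: (A-λI) row 1 is [-4, -2], so an eigenvector is (-1, 2).
General solution: K_1e^(t)(-1,3) + K_2e^(-t)(-1,2).
Applying x(0)=0, y(0)=2 gives K_1=2, K_2=-2.

x(t) = -2e^(t) + 2e^(-t), y(t) = 6e^(t) - 4e^(-t)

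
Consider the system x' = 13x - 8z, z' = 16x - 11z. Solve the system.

x(t) = C_1e^(5t) - C_2e^(-3t), z(t) = C_1e^(5t) - 2C_2e^(-3t)

Coefficient matrix A = [[13, -8], [16, -11]].
Characteristic polynomial det(A - λI) = λ^2 - 2λ - 15 = 0.
Eigenvalues λ = 5, -3.
For λ=5: (A-λI) row 1 is [8, -8], so an eigenvector is (1, 1).
For λ=-3: (A-λI) row 1 is [16, -8], so an eigenvector is (-1, -2).
General solution: C_1e^(5t)(1,1) + C_2e^(-3t)(-1,-2).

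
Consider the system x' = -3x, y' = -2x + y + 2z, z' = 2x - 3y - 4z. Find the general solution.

x(t) = K_1e^(-3t), y(t) = K_1e^(-3t) + K_2e^(-t) - 2K_3e^(-2t), z(t) = -K_1e^(-3t) - K_2e^(-t) + 3K_3e^(-2t)

Coefficient matrix A = [[-3, 0, 0], [-2, 1, 2], [2, -3, -4]].
det(A - λI) = 0 gives eigenvalues λ = -3, -1, -2.
For λ=-3: eigenvector (1,1,-1).
For λ=-1: eigenvector (0,1,-1).
For λ=-2: eigenvector (0,-2,3).
General solution: K_1e^(-3t)(1,1,-1) + K_2e^(-t)(0,1,-1) + K_3e^(-2t)(0,-2,3).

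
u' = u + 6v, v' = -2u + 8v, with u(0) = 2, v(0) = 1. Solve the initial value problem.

u(t) = 2e^(4t), v(t) = e^(4t)

Coefficient matrix A = [[1, 6], [-2, 8]].
Characteristic polynomial det(A - λI) = λ^2 - 9λ + 20 = 0.
Eigenvalues λ = 5, 4.
For λ=5: (A-λI) row 1 is [-4, 6], so an eigenvector is (3, 2).
For λ=4: (A-λI) row 1 is [-3, 6], so an eigenvector is (-2, -1).
General solution: c_1e^(5t)(3,2) + c_2e^(4t)(-2,-1).
Applying u(0)=2, v(0)=1 gives c_1=0, c_2=-1.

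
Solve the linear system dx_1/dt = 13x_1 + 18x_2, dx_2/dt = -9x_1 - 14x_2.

x_1(t) = 2c_1e^(4t) - c_2e^(-5t), x_2(t) = -c_1e^(4t) + c_2e^(-5t)

Coefficient matrix A = [[13, 18], [-9, -14]].
Characteristic polynomial det(A - λI) = λ^2 + λ - 20 = 0.
Eigenvalues λ = 4, -5.
For λ=4: (A-λI) row 1 is [9, 18], so an eigenvector is (2, -1).
For λ=-5: (A-λI) row 1 is [18, 18], so an eigenvector is (-1, 1).
General solution: c_1e^(4t)(2,-1) + c_2e^(-5t)(-1,1).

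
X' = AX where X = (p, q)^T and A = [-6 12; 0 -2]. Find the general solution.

Coefficient matrix A = [[-6, 12], [0, -2]].
Characteristic polynomial det(A - λI) = λ^2 + 8λ + 12 = 0.
Eigenvalues λ = -2, -6.
For λ=-2: (A-λI) row 1 is [-4, 12], so an eigenvector is (3, 1).
For λ=-6: (A-λI) row 1 is [0, 12], so an eigenvector is (1, 0).
General solution: C_1e^(-2t)(3,1) + C_2e^(-6t)(1,0).

p(t) = 3C_1e^(-2t) + C_2e^(-6t), q(t) = C_1e^(-2t)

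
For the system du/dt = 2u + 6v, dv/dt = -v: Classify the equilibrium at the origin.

saddle

A = [[2,6],[0,-1]]; det(A-λI) = λ^2 - λ - 2.
λ = -1, 2: opposite signs.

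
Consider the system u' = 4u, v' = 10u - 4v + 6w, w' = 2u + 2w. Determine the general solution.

u(t) = c_1e^(4t), v(t) = 2c_1e^(4t) + c_2e^(-4t) + c_3e^(2t), w(t) = c_1e^(4t) + c_3e^(2t)

Coefficient matrix A = [[4, 0, 0], [10, -4, 6], [2, 0, 2]].
det(A - λI) = 0 gives eigenvalues λ = 4, -4, 2.
For λ=4: eigenvector (1,2,1).
For λ=-4: eigenvector (0,1,0).
For λ=2: eigenvector (0,1,1).
General solution: c_1e^(4t)(1,2,1) + c_2e^(-4t)(0,1,0) + c_3e^(2t)(0,1,1).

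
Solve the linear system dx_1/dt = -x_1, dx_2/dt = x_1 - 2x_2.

Coefficient matrix A = [[-1, 0], [1, -2]].
Characteristic polynomial det(A - λI) = λ^2 + 3λ + 2 = 0.
Eigenvalues λ = -2, -1.
For λ=-2: (A-λI) row 1 is [1, 0], so an eigenvector is (0, -1).
For λ=-1: (A-λI) row 2 is [1, -1], so an eigenvector is (1, 1).
General solution: C_1e^(-2t)(0,-1) + C_2e^(-t)(1,1).

x_1(t) = C_2e^(-t), x_2(t) = -C_1e^(-2t) + C_2e^(-t)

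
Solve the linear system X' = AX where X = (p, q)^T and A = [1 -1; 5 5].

Coefficient matrix A = [[1, -1], [5, 5]].
Characteristic polynomial det(A - λI) = λ^2 - 6λ + 10 = 0.
Eigenvalues λ = 3 ± i (complex conjugate pair).
For λ=3+i: an eigenvector is (0,1) - i(-1,2) = (0 + i, 1 - 2i).
A real fundamental pair from Re and Im of e^((3+i)t)v: X_1 = e^(3t)(cos(t)·(0,1) + sin(t)·(-1,2)), X_2 = e^(3t)(sin(t)·(0,1) - cos(t)·(-1,2)).
General solution: K_1X_1 + K_2X_2.

p(t) = -K_1e^(3t)sin(t) + K_2e^(3t)cos(t), q(t) = 2K_1e^(3t)sin(t) + K_1e^(3t)cos(t) + K_2e^(3t)sin(t) - 2K_2e^(3t)cos(t)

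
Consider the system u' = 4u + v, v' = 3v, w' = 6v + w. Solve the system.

u(t) = c_1e^(4t) - c_2e^(3t), v(t) = c_2e^(3t), w(t) = 3c_2e^(3t) + c_3e^(t)

Coefficient matrix A = [[4, 1, 0], [0, 3, 0], [0, 6, 1]].
det(A - λI) = 0 gives eigenvalues λ = 4, 3, 1.
For λ=4: eigenvector (1,0,0).
For λ=3: eigenvector (-1,1,3).
For λ=1: eigenvector (0,0,1).
General solution: c_1e^(4t)(1,0,0) + c_2e^(3t)(-1,1,3) + c_3e^(t)(0,0,1).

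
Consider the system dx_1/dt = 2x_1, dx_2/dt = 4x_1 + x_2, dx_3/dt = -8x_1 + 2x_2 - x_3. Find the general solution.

Coefficient matrix A = [[2, 0, 0], [4, 1, 0], [-8, 2, -1]].
det(A - λI) = 0 gives eigenvalues λ = 2, -1, 1.
For λ=2: eigenvector (1,4,0).
For λ=-1: eigenvector (0,0,1).
For λ=1: eigenvector (0,1,1).
General solution: c_1e^(2t)(1,4,0) + c_2e^(-t)(0,0,1) + c_3e^(t)(0,1,1).

x_1(t) = c_1e^(2t), x_2(t) = 4c_1e^(2t) + c_3e^(t), x_3(t) = c_2e^(-t) + c_3e^(t)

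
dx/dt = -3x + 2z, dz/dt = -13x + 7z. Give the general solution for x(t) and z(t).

x(t) = -K_1e^(2t)sin(t) - K_1e^(2t)cos(t) - K_2e^(2t)sin(t) + K_2e^(2t)cos(t), z(t) = -2K_1e^(2t)sin(t) - 3K_1e^(2t)cos(t) - 3K_2e^(2t)sin(t) + 2K_2e^(2t)cos(t)

Coefficient matrix A = [[-3, 2], [-13, 7]].
Characteristic polynomial det(A - λI) = λ^2 - 4λ + 5 = 0.
Eigenvalues λ = 2 ± i (complex conjugate pair).
For λ=2+i: an eigenvector is (-1,-3) - i(-1,-2) = (-1 + i, -3 + 2i).
A real fundamental pair from Re and Im of e^((2+i)t)v: X_1 = e^(2t)(cos(t)·(-1,-3) + sin(t)·(-1,-2)), X_2 = e^(2t)(sin(t)·(-1,-3) - cos(t)·(-1,-2)).
General solution: K_1X_1 + K_2X_2.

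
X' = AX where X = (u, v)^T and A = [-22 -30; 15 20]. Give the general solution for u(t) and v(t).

Coefficient matrix A = [[-22, -30], [15, 20]].
Characteristic polynomial det(A - λI) = λ^2 + 2λ + 10 = 0.
Eigenvalues λ = -1 ± 3i (complex conjugate pair).
For λ=-1+3i: an eigenvector is (3,-2) - i(-1,1) = (3 + i, -2 - i).
A real fundamental pair from Re and Im of e^((-1+3i)t)v: X_1 = e^(-t)(cos(3t)·(3,-2) + sin(3t)·(-1,1)), X_2 = e^(-t)(sin(3t)·(3,-2) - cos(3t)·(-1,1)).
General solution: K_1X_1 + K_2X_2.

u(t) = -K_1e^(-t)sin(3t) + 3K_1e^(-t)cos(3t) + 3K_2e^(-t)sin(3t) + K_2e^(-t)cos(3t), v(t) = K_1e^(-t)sin(3t) - 2K_1e^(-t)cos(3t) - 2K_2e^(-t)sin(3t) - K_2e^(-t)cos(3t)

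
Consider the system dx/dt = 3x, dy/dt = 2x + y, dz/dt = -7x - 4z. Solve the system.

x(t) = c_2e^(3t), y(t) = c_1e^(t) + c_2e^(3t), z(t) = -c_2e^(3t) + c_3e^(-4t)

Coefficient matrix A = [[3, 0, 0], [2, 1, 0], [-7, 0, -4]].
det(A - λI) = 0 gives eigenvalues λ = 1, 3, -4.
For λ=1: eigenvector (0,1,0).
For λ=3: eigenvector (1,1,-1).
For λ=-4: eigenvector (0,0,1).
General solution: c_1e^(t)(0,1,0) + c_2e^(3t)(1,1,-1) + c_3e^(-4t)(0,0,1).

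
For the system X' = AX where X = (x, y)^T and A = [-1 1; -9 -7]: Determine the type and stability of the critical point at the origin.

A = [[-1,1],[-9,-7]]; det(A-λI) = λ^2 + 8λ + 16.
repeated λ = -4 with a single eigenvector.

stable improper node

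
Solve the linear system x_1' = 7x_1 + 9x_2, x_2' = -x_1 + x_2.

x_1(t) = -3K_1e^(4t) - 3K_2te^(4t) + 2K_2e^(4t), x_2(t) = K_1e^(4t) + K_2te^(4t) - K_2e^(4t)

Coefficient matrix A = [[7, 9], [-1, 1]].
Characteristic polynomial det(A - λI) = λ^2 - 8λ + 16 = 0.
Single eigenvalue λ = 4 with algebraic multiplicity 2.
Eigenvector v = (-3,1); generalized eigenvector w with (A-λI)w=v is (2,-1).
General solution: e^(4t)[K_1·v + K_2·(t·v + w)].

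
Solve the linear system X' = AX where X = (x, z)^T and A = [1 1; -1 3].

Coefficient matrix A = [[1, 1], [-1, 3]].
Characteristic polynomial det(A - λI) = λ^2 - 4λ + 4 = 0.
Single eigenvalue λ = 2 with algebraic multiplicity 2.
Eigenvector v = (1,1); generalized eigenvector w with (A-λI)w=v is (2,3).
General solution: e^(2t)[c_1·v + c_2·(t·v + w)].

x(t) = c_1e^(2t) + c_2te^(2t) + 2c_2e^(2t), z(t) = c_1e^(2t) + c_2te^(2t) + 3c_2e^(2t)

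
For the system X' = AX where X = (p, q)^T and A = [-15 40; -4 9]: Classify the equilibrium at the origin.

stable spiral

A = [[-15,40],[-4,9]]; det(A-λI) = λ^2 + 6λ + 25.
λ = -3 ± 4i: negative real part.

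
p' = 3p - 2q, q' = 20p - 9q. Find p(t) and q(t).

Coefficient matrix A = [[3, -2], [20, -9]].
Characteristic polynomial det(A - λI) = λ^2 + 6λ + 13 = 0.
Eigenvalues λ = -3 ± 2i (complex conjugate pair).
For λ=-3+2i: an eigenvector is (0,1) - i(-1,-3) = (0 + i, 1 + 3i).
A real fundamental pair from Re and Im of e^((-3+2i)t)v: X_1 = e^(-3t)(cos(2t)·(0,1) + sin(2t)·(-1,-3)), X_2 = e^(-3t)(sin(2t)·(0,1) - cos(2t)·(-1,-3)).
General solution: K_1X_1 + K_2X_2.

p(t) = -K_1e^(-3t)sin(2t) + K_2e^(-3t)cos(2t), q(t) = -3K_1e^(-3t)sin(2t) + K_1e^(-3t)cos(2t) + K_2e^(-3t)sin(2t) + 3K_2e^(-3t)cos(2t)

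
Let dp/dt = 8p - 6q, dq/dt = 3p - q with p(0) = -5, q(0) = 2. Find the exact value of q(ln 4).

-7024

A = [[8,-6],[3,-1]]; eigenvalues λ = 2, 5.
Eigenvectors: (1,1) for λ=2, (2,1) for λ=5.
From the initial condition, c_1 = 9, c_2 = -7.
q(ln 4) = (9)(4^2)(1) + (-7)(4^5)(1) = -7024.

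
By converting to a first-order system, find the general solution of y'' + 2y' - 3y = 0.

Let x_1 = y, x_2 = y'. Then x_1' = x_2 and x_2' = 3x_1 - 2x_2.
A = [[0,1],[3,-2]]; det(A-λI) = λ^2 + 2λ - 3.
Eigenvalues λ = -3, 1 with eigenvectors (1,-3), (1,1).

y(t) = C_1e^(-3t) + C_2e^(t)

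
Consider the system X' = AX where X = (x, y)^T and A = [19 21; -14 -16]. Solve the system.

x(t) = C_1e^(-2t) + 3C_2e^(5t), y(t) = -C_1e^(-2t) - 2C_2e^(5t)

Coefficient matrix A = [[19, 21], [-14, -16]].
Characteristic polynomial det(A - λI) = λ^2 - 3λ - 10 = 0.
Eigenvalues λ = -2, 5.
For λ=-2: (A-λI) row 1 is [21, 21], so an eigenvector is (1, -1).
For λ=5: (A-λI) row 1 is [14, 21], so an eigenvector is (3, -2).
General solution: C_1e^(-2t)(1,-1) + C_2e^(5t)(3,-2).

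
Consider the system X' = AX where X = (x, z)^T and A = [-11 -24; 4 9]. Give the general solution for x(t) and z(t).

Coefficient matrix A = [[-11, -24], [4, 9]].
Characteristic polynomial det(A - λI) = λ^2 + 2λ - 3 = 0.
Eigenvalues λ = 1, -3.
For λ=1: (A-λI) row 1 is [-12, -24], so an eigenvector is (-2, 1).
For λ=-3: (A-λI) row 1 is [-8, -24], so an eigenvector is (-3, 1).
General solution: C_1e^(t)(-2,1) + C_2e^(-3t)(-3,1).

x(t) = -2C_1e^(t) - 3C_2e^(-3t), z(t) = C_1e^(t) + C_2e^(-3t)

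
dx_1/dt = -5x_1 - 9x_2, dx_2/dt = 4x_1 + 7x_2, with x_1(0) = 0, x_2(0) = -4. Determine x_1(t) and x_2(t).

Coefficient matrix A = [[-5, -9], [4, 7]].
Characteristic polynomial det(A - λI) = λ^2 - 2λ + 1 = 0.
Single eigenvalue λ = 1 with algebraic multiplicity 2.
Eigenvector v = (-3,2); generalized eigenvector w with (A-λI)w=v is (-1,1).
General solution: e^(t)[C_1·v + C_2·(t·v + w)].
Applying x_1(0)=0, x_2(0)=-4 gives C_1=4, C_2=-12.

x_1(t) = 36te^(t), x_2(t) = -24te^(t) - 4e^(t)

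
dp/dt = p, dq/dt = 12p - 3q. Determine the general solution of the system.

p(t) = c_1e^(t), q(t) = 3c_1e^(t) + c_2e^(-3t)

Coefficient matrix A = [[1, 0], [12, -3]].
Characteristic polynomial det(A - λI) = λ^2 + 2λ - 3 = 0.
Eigenvalues λ = 1, -3.
For λ=1: (A-λI) row 2 is [12, -4], so an eigenvector is (1, 3).
For λ=-3: (A-λI) row 1 is [4, 0], so an eigenvector is (0, 1).
General solution: c_1e^(t)(1,3) + c_2e^(-3t)(0,1).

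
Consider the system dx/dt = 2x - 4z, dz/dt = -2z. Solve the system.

x(t) = c_1e^(2t) - c_2e^(-2t), z(t) = -c_2e^(-2t)

Coefficient matrix A = [[2, -4], [0, -2]].
Characteristic polynomial det(A - λI) = λ^2 - 4 = 0.
Eigenvalues λ = 2, -2.
For λ=2: (A-λI) row 1 is [0, -4], so an eigenvector is (1, 0).
For λ=-2: (A-λI) row 1 is [4, -4], so an eigenvector is (-1, -1).
General solution: c_1e^(2t)(1,0) + c_2e^(-2t)(-1,-1).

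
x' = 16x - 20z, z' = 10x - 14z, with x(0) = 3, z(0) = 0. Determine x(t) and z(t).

Coefficient matrix A = [[16, -20], [10, -14]].
Characteristic polynomial det(A - λI) = λ^2 - 2λ - 24 = 0.
Eigenvalues λ = 6, -4.
For λ=6: (A-λI) row 1 is [10, -20], so an eigenvector is (-2, -1).
For λ=-4: (A-λI) row 1 is [20, -20], so an eigenvector is (1, 1).
General solution: C_1e^(6t)(-2,-1) + C_2e^(-4t)(1,1).
Applying x(0)=3, z(0)=0 gives C_1=-3, C_2=-3.

x(t) = 6e^(6t) - 3e^(-4t), z(t) = 3e^(6t) - 3e^(-4t)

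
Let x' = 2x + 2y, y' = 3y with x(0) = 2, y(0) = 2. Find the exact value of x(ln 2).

24

A = [[2,2],[0,3]]; eigenvalues λ = 3, 2.
Eigenvectors: (2,1) for λ=3, (1,0) for λ=2.
From the initial condition, c_1 = 2, c_2 = -2.
x(ln 2) = (2)(2^3)(2) + (-2)(2^2)(1) = 24.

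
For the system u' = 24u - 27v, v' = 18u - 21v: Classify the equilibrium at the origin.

A = [[24,-27],[18,-21]]; det(A-λI) = λ^2 - 3λ - 18.
λ = 6, -3: opposite signs.

saddle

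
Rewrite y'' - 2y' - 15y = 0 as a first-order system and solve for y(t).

Let x_1 = y, x_2 = y'. Then x_1' = x_2 and x_2' = 15x_1 + 2x_2.
A = [[0,1],[15,2]]; det(A-λI) = λ^2 - 2λ - 15.
Eigenvalues λ = -3, 5 with eigenvectors (1,-3), (1,5).

y(t) = c_1e^(-3t) + c_2e^(5t)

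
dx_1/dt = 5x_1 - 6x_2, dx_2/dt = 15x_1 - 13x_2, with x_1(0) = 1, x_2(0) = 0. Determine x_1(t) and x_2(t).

Coefficient matrix A = [[5, -6], [15, -13]].
Characteristic polynomial det(A - λI) = λ^2 + 8λ + 25 = 0.
Eigenvalues λ = -4 ± 3i (complex conjugate pair).
For λ=-4+3i: an eigenvector is (-1,-2) - i(1,1) = (-1 - i, -2 - i).
A real fundamental pair from Re and Im of e^((-4+3i)t)v: X_1 = e^(-4t)(cos(3t)·(-1,-2) + sin(3t)·(1,1)), X_2 = e^(-4t)(sin(3t)·(-1,-2) - cos(3t)·(1,1)).
General solution: C_1X_1 + C_2X_2.
Applying x_1(0)=1, x_2(0)=0 gives C_1=1, C_2=-2.

x_1(t) = 3e^(-4t)sin(3t) + e^(-4t)cos(3t), x_2(t) = 5e^(-4t)sin(3t)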